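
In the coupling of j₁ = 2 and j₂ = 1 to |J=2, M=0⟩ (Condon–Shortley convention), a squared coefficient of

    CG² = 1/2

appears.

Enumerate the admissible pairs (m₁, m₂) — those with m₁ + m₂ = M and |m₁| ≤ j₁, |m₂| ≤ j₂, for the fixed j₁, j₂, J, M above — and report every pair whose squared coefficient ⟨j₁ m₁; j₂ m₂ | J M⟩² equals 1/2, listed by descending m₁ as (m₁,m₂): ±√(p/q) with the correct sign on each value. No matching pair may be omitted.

Admissible pairs with m₁+m₂ = M = 0: (-1,1), (0,0), (1,-1)
  (m₁,m₂)=(1,-1): CG² = 1/2, CG = +√(1/2)   ← matches the target
  (m₁,m₂)=(0,0): CG² = 0/1, CG = 0
  (m₁,m₂)=(-1,1): CG² = 1/2, CG = −√(1/2)   ← matches the target
Pairs with CG² = 1/2: (1,-1): +√(1/2); (-1,1): −√(1/2)

(1,-1): +√(1/2); (-1,1): −√(1/2)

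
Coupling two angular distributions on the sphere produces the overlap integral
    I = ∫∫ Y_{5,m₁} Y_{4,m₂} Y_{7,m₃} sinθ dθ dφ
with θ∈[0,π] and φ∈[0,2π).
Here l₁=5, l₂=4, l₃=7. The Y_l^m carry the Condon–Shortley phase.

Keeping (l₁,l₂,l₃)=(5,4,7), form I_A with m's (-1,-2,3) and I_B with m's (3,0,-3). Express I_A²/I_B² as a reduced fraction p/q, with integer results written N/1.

Shared (l₁,l₂,l₃)=(5,4,7): N and (l;000)² cancel in I_A²/I_B².
A: Δ = 2!·8!·6!/17! = 1/6126120; Racah Σ t=0..2: t=0:+1/138240 t=1:−1/86400 t=2:+1/829440 = -13/4147200; ⇒ 3j(5 4 7; -1 -2 3)² = 13/3740, sgn -1
B: Δ = 2!·8!·6!/17! = 1/6126120; Racah Σ t=0..2: t=0:+1/138240 t=1:−1/181440 t=2:+1/3870720 = 23/11612160; ⇒ 3j(5 4 7; 3 0 -3)² = 529/204204, sgn +1
I_A²/I_B² = (13/3740)/(529/204204) = 3549/2645

3549/2645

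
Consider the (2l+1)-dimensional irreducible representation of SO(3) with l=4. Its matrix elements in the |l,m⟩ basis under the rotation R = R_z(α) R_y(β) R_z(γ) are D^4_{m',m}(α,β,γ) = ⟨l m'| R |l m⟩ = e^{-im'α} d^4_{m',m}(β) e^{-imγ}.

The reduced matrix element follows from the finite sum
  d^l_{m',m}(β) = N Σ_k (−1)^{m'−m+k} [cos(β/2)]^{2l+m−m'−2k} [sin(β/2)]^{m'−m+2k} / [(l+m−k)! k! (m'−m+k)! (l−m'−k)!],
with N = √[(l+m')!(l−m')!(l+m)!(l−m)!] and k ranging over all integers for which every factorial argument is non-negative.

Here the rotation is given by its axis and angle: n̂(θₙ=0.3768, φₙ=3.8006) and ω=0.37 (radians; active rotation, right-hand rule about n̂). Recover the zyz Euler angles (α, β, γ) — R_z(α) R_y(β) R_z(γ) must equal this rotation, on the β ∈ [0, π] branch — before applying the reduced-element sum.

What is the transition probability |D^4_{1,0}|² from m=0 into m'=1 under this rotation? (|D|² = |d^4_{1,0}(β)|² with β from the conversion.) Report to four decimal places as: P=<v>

P=0.0839

Axis–angle → zyz. n̂ = (sinθₙcosφₙ, sinθₙsinφₙ, cosθₙ) = (-0.290899, -0.225306, +0.929847), ω = 0.3700.
R = I cosω + sinω [n̂]ₓ + (1−cosω) n̂n̂ᵀ gives
  R = [+0.938054, -0.331812, -0.099779; +0.340682, +0.935763, +0.091016; +0.063169, -0.119371, +0.990838]
β = atan2(√(R₁₃²+R₂₃²), R₃₃) = 0.135469; α = atan2(R₂₃, R₁₃) mod 2π = 2.402090; γ = atan2(R₃₂, −R₃₁) mod 2π = 4.225668
Split into d^4_{1,0}(β=0.1355) × two z-phases.
Half-angle: c=0.997707, s=0.067683. N=√(120·6·24·24)=643.987578
k∈{0,1,2,3} keeps every argument non-negative
  k=0: (−1)^1·643.9876/(144)·0.9977^7·0.0677^1 = -0.297860
  k=1: (−1)^2·643.9876/(24)·0.9977^5·0.0677^3 = +0.008225
  k=2: (−1)^3·643.9876/(24)·0.9977^3·0.0677^5 = -0.000038
  k=3: (−1)^4·643.9876/(144)·0.9977^1·0.0677^7 = +0.000000
d^4_{1,0}(0.1355) = -0.297860 +0.008225 -0.000038 +0.000000 = -0.289674
|D^4_{1,0}|² = |d^4_{1,0}(β)|² = (-0.289674)² = 0.083911 (the z-rotation phases have unit modulus)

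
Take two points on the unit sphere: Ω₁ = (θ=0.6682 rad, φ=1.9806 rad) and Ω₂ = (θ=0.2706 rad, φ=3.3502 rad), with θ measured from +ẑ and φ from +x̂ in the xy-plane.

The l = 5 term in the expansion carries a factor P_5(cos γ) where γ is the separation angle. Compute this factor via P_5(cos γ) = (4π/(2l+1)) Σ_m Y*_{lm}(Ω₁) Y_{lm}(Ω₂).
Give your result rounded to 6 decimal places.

Term-by-term m-sum for l=5 (normalisation 4π/11 = 1.142397):
  m=-5: Y*=-0.037621-0.019501i  Y=-0.000319+0.000547i  product +0.000023-0.000014i
  m=-4: Y*=-0.011606+0.169369i  Y=+0.004850-0.005350i  product +0.000850+0.000883i
  m=-3: Y*=+0.352386-0.125202i  Y=-0.039399+0.028475i  product -0.010319+0.014967i
  m=-2: Y*=-0.295688-0.316643i  Y=+0.190496-0.084435i  product -0.083063-0.035353i
  m=-1: Y*=-0.027364+0.062992i  Y=-0.511470+0.108271i  product +0.007175-0.035181i
  m=+0: Y*=-0.386775-0.000000i  Y=+0.486865+0.000000i  product -0.188307-0.000000i
  m=+1: Y*=+0.027364+0.062992i  Y=+0.511470+0.108271i  product +0.007175+0.035181i
  m=+2: Y*=-0.295688+0.316643i  Y=+0.190496+0.084435i  product -0.083063+0.035353i
  m=+3: Y*=-0.352386-0.125202i  Y=+0.039399+0.028475i  product -0.010319-0.014967i
  m=+4: Y*=-0.011606-0.169369i  Y=+0.004850+0.005350i  product +0.000850-0.000883i
  m=+5: Y*=+0.037621-0.019501i  Y=+0.000319+0.000547i  product +0.000023+0.000014i
Accumulated sum -0.358975+0.000000i; after 4π/(2l+1) scaling, -0.410092+0.000000i ⇒ P_5 = -0.410092

-0.410092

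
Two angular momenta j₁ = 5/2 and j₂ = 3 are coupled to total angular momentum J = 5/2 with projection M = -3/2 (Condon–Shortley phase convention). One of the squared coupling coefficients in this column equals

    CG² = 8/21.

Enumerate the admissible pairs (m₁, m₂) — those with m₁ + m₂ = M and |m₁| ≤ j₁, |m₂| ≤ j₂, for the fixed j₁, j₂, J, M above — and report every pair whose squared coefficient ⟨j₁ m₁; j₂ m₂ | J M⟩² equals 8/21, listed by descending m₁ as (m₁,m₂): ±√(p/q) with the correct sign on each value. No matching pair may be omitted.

Admissible pairs with m₁+m₂ = M = -3/2: (-5/2,1), (-3/2,0), (-1/2,-1), (1/2,-2), (3/2,-3)
  (m₁,m₂)=(3/2,-3): CG² = 8/21, CG = +√(8/21)   ← matches the target
  (m₁,m₂)=(1/2,-2): CG² = 1/14, CG = −√(1/14)
  (m₁,m₂)=(-1/2,-1): CG² = 1/35, CG = −√(1/35)
  (m₁,m₂)=(-3/2,0): CG² = 7/30, CG = +√(7/30)
  (m₁,m₂)=(-5/2,1): CG² = 2/7, CG = −√(2/7)
Pairs with CG² = 8/21: (3/2,-3): +√(8/21)

(3/2,-3): +√(8/21)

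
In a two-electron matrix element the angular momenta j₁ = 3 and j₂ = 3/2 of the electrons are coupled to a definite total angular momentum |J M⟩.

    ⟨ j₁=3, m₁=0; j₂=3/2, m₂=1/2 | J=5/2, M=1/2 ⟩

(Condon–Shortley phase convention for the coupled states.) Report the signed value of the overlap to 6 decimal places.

−√(6/35) = -0.414039

triangle: 2!*4!*1!/8! = 48/40320
(j±m)!: 3!*3!*2!*1!*3!*2! = 864
prefactor² = (2J+1)*Δ*N² = 216/35
  k=1: −1/(1!*1!*2!*1!*2!*0!) = -1/4
  k=2: +1/(2!*0!*1!*0!*3!*1!) = 1/12
Σ = -1/6  ⇒  CG² = 216/35*(-1/6)² = 6/35
CG = −√(6/35) = -0.414039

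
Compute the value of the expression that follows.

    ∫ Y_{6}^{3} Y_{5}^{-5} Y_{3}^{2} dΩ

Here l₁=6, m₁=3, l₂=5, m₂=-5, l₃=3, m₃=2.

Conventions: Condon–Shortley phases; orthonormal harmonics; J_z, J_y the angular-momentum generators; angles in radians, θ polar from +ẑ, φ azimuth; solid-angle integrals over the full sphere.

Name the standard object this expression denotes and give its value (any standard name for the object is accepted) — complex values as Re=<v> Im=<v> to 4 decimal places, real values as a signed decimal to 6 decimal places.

This is a Gaunt coefficient — the integral of a triple product of spherical harmonics over the sphere.
Checks pass: Σm=0; 14 even; l₃=3∈[1,11].
(2·6+1)(2·5+1)(2·3+1) = 1001
Δ: 8! 4! 2! / 15! → 1/675675
sum: t=3:−1/8640 t=4:+1/2304 t=5:−1/8640 = 7/34560
3j²(6 5 3; 0 0 0) = Δ·Π!·Σ² = 7/429  (sign -1)
sum: t=0:+1/483840 = 1/483840
3j²(6 5 3; 3 -5 2) = Δ·Π!·Σ² = 6/1001  (sign -1)
combine: 4πI² = 1001·7/429·6/1001 = 14/143
take √, sign +1: I = 0.08826552

Gaunt coefficient, +0.088266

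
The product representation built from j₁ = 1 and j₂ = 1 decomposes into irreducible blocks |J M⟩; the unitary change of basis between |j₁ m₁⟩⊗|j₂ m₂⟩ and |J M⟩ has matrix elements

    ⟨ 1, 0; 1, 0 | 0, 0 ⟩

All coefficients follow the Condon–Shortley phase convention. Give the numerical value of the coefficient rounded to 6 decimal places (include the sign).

√[1·2!0!0!/3! · 1!1!1!1!0!0!] = √(1/3)
  +(−1)^1/∏(1,1,0,0,0,0)! = -1  (running -1)
⟨..|..⟩ = √(1/3)·(-1) = -0.577350

−√(1/3) ≈ -0.577350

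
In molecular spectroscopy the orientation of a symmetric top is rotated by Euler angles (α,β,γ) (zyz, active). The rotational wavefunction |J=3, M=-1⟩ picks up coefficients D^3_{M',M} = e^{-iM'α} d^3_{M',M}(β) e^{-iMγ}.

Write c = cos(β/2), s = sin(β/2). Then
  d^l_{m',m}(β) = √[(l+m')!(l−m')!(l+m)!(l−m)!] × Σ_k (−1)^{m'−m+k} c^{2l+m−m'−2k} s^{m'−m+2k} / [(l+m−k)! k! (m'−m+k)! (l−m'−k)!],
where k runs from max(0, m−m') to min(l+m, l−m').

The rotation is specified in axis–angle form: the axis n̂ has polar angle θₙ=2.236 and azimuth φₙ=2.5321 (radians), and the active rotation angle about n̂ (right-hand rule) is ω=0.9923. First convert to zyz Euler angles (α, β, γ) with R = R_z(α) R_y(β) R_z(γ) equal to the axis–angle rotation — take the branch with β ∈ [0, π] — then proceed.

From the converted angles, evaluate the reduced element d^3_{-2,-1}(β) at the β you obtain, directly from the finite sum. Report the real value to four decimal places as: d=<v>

d=0.5468

Axis–angle → zyz. n̂ = (sinθₙcosφₙ, sinθₙsinφₙ, cosθₙ) = (-0.645120, +0.450400, -0.617219), ω = 0.9923.
R = I cosω + sinω [n̂]ₓ + (1−cosω) n̂n̂ᵀ gives
  R = [+0.735393, +0.385096, +0.557583; -0.648482, +0.638709, +0.414153; -0.196644, -0.666147, +0.719430]
β = atan2(√(R₁₃²+R₂₃²), R₃₃) = 0.767816; α = atan2(R₂₃, R₁₃) mod 2π = 0.638855; γ = atan2(R₃₂, −R₃₁) mod 2π = 4.999433
d^3_{-2,-1}(β=0.7678) via the finite sum:
Half-angle: c=0.927208, s=0.374547. N=√(1·120·2·24)=75.894664
Admissible k: 1..2 (factorial args all ≥0)
  k=1: (−1)^0·75.8947/(24)·0.9272^5·0.3745^1 = +0.811693
  k=2: (−1)^1·75.8947/(12)·0.9272^3·0.3745^3 = -0.264898
d^3_{-2,-1}(0.7678) = +0.811693 -0.264898 = +0.546795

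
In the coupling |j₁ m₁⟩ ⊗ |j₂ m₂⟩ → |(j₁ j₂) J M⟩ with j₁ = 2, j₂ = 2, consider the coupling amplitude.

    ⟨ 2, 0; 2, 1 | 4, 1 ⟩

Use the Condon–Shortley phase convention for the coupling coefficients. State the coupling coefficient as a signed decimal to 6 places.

√[9·0!4!4!/9! · 2!2!3!1!5!3!] = √(1728/7)
  +(−1)^0/∏(0,0,2,3,2,1)! = 1/24  (running 1/24)
⟨..|..⟩ = √(1728/7)·(1/24) = +0.654654

+0.654654  (= +√(3/7))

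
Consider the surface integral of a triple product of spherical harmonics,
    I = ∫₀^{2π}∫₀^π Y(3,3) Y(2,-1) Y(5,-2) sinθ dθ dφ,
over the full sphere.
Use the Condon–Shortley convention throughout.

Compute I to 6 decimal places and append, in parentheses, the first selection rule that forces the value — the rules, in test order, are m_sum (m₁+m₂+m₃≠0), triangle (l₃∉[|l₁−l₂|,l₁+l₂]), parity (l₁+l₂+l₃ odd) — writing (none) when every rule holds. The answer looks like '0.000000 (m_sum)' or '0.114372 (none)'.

Checks pass: Σm=0; 10 even; l₃=5∈[1,5].
(2·3+1)(2·2+1)(2·5+1) = 385
Δ: 0! 6! 4! / 11! → 1/2310
sum: t=0:+1/144 = 1/144
3j²(3 2 5; 0 0 0) = Δ·Π!·Σ² = 10/231  (sign -1)
sum: t=0:+1/4320 = 1/4320
3j²(3 2 5; 3 -1 -2) = Δ·Π!·Σ² = 1/330  (sign -1)
combine: 4πI² = 385·10/231·1/330 = 5/99
take √, sign +1: I = 0.06339609
No selection rule forces the value: the integral is nonzero (none).

0.063396 (none)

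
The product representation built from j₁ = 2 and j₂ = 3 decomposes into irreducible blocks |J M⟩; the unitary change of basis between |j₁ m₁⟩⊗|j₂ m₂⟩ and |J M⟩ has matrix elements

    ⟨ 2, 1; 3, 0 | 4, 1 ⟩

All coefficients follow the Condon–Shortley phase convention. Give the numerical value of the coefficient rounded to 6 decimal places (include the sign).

+√(3/14) ≈ +0.462910

triangle: 1!·3!·5!/10! = 720/3628800
(j±m)!: 3!·1!·3!·3!·5!·3! = 155520
prefactor² = (2J+1)·Δ·N² = 1944/7
  k=0: +1/(0!·1!·1!·3!·2!·2!) = 1/24
  k=1: −1/(1!·0!·0!·2!·3!·3!) = -1/72
Σ = 1/36  ⇒  CG² = 1944/7·(1/36)² = 3/14
CG = +√(3/14) = +0.462910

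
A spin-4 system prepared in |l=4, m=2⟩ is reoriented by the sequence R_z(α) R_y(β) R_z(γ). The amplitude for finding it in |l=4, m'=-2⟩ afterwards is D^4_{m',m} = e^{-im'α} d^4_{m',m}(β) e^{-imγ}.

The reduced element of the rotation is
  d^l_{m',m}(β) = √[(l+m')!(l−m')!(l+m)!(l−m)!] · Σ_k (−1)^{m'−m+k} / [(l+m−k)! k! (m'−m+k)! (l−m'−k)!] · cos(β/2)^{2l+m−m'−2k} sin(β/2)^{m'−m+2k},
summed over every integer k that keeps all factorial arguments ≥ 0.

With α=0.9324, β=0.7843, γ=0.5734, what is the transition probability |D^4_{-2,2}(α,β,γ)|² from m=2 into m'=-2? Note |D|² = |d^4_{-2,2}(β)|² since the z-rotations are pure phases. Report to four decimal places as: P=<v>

D^4_{-2,2}(0.9324,0.7843,0.5734) = e^{-i·-2·0.9324}·d^4_{-2,2}(0.7843)·e^{-i·2·0.5734}. Compute d first:
Half-angle: c=0.924090, s=0.382176. N=√(2·720·720·2)=1440.000000
The bounds max(0,m−m')=4 and min(l+m,l−m')=6 give 3 terms
  k=4: (−1)^0·1440.0000/(96)·0.9241^4·0.3822^4 = +0.233347
  k=5: (−1)^1·1440.0000/(120)·0.9241^2·0.3822^6 = -0.031929
  k=6: (−1)^2·1440.0000/(1440)·0.9241^0·0.3822^8 = +0.000455
d^4_{-2,2}(0.7843) = +0.233347 -0.031929 +0.000455 = +0.201872
|D^4_{-2,2}|² = |d^4_{-2,2}(β)|² = (+0.201872)² = 0.040752 (the z-rotation phases have unit modulus)

P=0.0408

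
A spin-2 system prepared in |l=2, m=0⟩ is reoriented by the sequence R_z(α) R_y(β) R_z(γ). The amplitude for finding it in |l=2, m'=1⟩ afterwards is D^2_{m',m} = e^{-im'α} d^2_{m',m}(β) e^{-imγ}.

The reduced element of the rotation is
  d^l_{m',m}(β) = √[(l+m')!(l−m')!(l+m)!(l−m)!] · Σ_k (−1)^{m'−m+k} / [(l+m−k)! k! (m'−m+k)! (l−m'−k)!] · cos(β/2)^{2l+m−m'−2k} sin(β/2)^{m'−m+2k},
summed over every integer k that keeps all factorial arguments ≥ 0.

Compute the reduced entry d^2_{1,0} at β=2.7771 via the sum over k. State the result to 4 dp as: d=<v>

d^2_{1,0}(β=2.7771) via the finite sum:
c=cos(2.777100/2)=0.181239, s=sin(2.777100/2)=0.983439; N=√[6·1·2·2]=4.898979
k∈{0,1} keeps every argument non-negative
  k=0: (−1)^1·4.8990/(2)·0.1812^3·0.9834^1 = -0.014341
  k=1: (−1)^2·4.8990/(2)·0.1812^1·0.9834^3 = +0.422250
d^2_{1,0}(2.7771) = -0.014341 +0.422250 = +0.407909

d=0.4079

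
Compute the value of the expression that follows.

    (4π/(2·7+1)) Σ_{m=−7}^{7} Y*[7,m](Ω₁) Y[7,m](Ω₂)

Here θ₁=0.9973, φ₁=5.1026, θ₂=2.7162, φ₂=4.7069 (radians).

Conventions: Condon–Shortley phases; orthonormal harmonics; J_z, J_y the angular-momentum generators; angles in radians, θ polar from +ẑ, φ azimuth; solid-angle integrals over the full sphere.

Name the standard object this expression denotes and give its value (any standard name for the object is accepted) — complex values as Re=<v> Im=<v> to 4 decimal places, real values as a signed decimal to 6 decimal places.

Legendre polynomial (addition theorem), +0.283896

This sum is the spherical-harmonic addition theorem: it equals the Legendre polynomial P_l(cos γ) of the angle γ between the two directions.
Addition theorem: P_7(cos γ) = (4π/15) Σ_m Y*_{lm}(Ω₁) Y_{lm}(Ω₂), m = −7…7:
  term(m=-7) = -0.00014 + 0.00005j   from Y*(Ω₁)=-0.05884 - 0.13533j, Y(Ω₂)=0.00004 - 0.00102j
  term(m=-6) = 0.00216 - 0.00208j   from Y*(Ω₁)=0.24839 - 0.25592j, Y(Ω₂)=0.00841 + 0.00028j
  term(m=-5) = -0.00739 + 0.01712j   from Y*(Ω₁)=0.40285 + 0.16102j, Y(Ω₂)=-0.00118 + 0.04296j
  term(m=-4) = 0.00030 - 0.02475j   from Y*(Ω₁)=0.00163 + 0.16394j, Y(Ω₂)=-0.15091 - 0.00331j
  term(m=-3) = -0.03597 - 0.08909j   from Y*(Ω₁)=0.24379 - 0.10312j, Y(Ω₂)=0.00598 - 0.36291j
  term(m=-2) = 0.11305 + 0.11442j   from Y*(Ω₁)=0.21239 + 0.21028j, Y(Ω₂)=0.53815 + 0.00591j
  term(m=-1) = 0.04105 + 0.01715j   from Y*(Ω₁)=0.05692 - 0.13838j, Y(Ω₂)=-0.00163 + 0.29734j
  term(m=+0) = 0.11274 + 0.00000j   from Y*(Ω₁)=0.31932 + 0.00000j, Y(Ω₂)=0.35308 + 0.00000j
  term(m=+1) = 0.04105 - 0.01715j   from Y*(Ω₁)=-0.05692 - 0.13838j, Y(Ω₂)=0.00163 + 0.29734j
  term(m=+2) = 0.11305 - 0.11442j   from Y*(Ω₁)=0.21239 - 0.21028j, Y(Ω₂)=0.53815 - 0.00591j
  term(m=+3) = -0.03597 + 0.08909j   from Y*(Ω₁)=-0.24379 - 0.10312j, Y(Ω₂)=-0.00598 - 0.36291j
  term(m=+4) = 0.00030 + 0.02475j   from Y*(Ω₁)=0.00163 - 0.16394j, Y(Ω₂)=-0.15091 + 0.00331j
  term(m=+5) = -0.00739 - 0.01712j   from Y*(Ω₁)=-0.40285 + 0.16102j, Y(Ω₂)=0.00118 + 0.04296j
  term(m=+6) = 0.00216 + 0.00208j   from Y*(Ω₁)=0.24839 + 0.25592j, Y(Ω₂)=0.00841 - 0.00028j
  term(m=+7) = -0.00014 - 0.00005j   from Y*(Ω₁)=0.05884 - 0.13533j, Y(Ω₂)=-0.00004 - 0.00102j
Σ over m = 0.33888 - 0.00000j; ×(4π/15) → 0.28390 - 0.00000j. Real part: 0.283896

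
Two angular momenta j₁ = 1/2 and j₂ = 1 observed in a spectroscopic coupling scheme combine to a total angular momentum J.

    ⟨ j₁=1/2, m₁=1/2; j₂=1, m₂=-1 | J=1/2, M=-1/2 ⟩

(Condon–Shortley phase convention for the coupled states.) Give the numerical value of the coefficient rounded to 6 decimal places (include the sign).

+√(2/3) = +0.816497

triangle: 1!·0!·1!/3! = 1/6
(j±m)!: 1!·0!·0!·2!·0!·1! = 2
prefactor² = (2J+1)·Δ·N² = 2/3
  k=0: +1/(0!·1!·0!·0!·0!·1!) = 1
Σ = 1  ⇒  CG² = 2/3·1² = 2/3
CG = +√(2/3) = +0.816497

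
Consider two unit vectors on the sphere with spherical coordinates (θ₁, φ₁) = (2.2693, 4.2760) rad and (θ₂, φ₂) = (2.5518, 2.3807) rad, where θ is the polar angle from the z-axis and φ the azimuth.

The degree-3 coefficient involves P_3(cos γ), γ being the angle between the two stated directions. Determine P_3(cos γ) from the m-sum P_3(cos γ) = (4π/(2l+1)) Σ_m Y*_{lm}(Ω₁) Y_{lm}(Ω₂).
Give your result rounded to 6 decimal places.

-0.439582

Addition theorem: P_3(cos γ) = (4π/7) Σ_m Y*_{lm}(Ω₁) Y_{lm}(Ω₂), m = −3…3:
  [-3]  conj(Y_{3,-3})(Ω₁) = (0.181004, 0.048467) ; Y_{3,-3}(Ω₂) = (0.046894, -0.054351) ; Δ = (0.011122, -0.007565)
  [-2]  conj(Y_{3,-2})(Ω₁) = (0.247714, -0.295282) ; Y_{3,-2}(Ω₂) = (-0.012872, -0.262420) ; Δ = (-0.080676, -0.061204)
  [-1]  conj(Y_{3,-1})(Ω₁) = (-0.111691, -0.239487) ; Y_{3,-1}(Ω₂) = (-0.319362, -0.304081) ; Δ = (-0.037154, 0.110446)
  [+0]  conj(Y_{3,0})(Ω₁) = (0.223730, -0.000000) ; Y_{3,0}(Ω₂) = (-0.140573, 0.000000) ; Δ = (-0.031450, 0.000000)
  [+1]  conj(Y_{3,1})(Ω₁) = (0.111691, -0.239487) ; Y_{3,1}(Ω₂) = (0.319362, -0.304081) ; Δ = (-0.037154, -0.110446)
  [+2]  conj(Y_{3,2})(Ω₁) = (0.247714, 0.295282) ; Y_{3,2}(Ω₂) = (-0.012872, 0.262420) ; Δ = (-0.080676, 0.061204)
  [+3]  conj(Y_{3,3})(Ω₁) = (-0.181004, 0.048467) ; Y_{3,3}(Ω₂) = (-0.046894, -0.054351) ; Δ = (0.011122, 0.007565)
Accumulated sum (-0.244866, 0.000000); after 4π/(2l+1) scaling, (-0.439582, 0.000000) ⇒ P_3 = -0.439582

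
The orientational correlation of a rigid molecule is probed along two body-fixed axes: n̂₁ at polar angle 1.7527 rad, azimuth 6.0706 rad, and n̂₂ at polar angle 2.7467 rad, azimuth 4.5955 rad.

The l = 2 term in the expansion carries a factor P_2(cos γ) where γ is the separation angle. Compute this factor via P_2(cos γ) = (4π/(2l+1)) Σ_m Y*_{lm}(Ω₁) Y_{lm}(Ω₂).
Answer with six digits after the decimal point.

Expand P_2 via completeness: Σ_{m} conj(Y_{2,m}) at Ω₁ times Y_{2,m} at Ω₂ —
  term(m=-2) = -0.02097 + 0.00406j   from Y*(Ω₁)=0.34037 - 0.15411j, Y(Ω₂)=-0.05561 - 0.01324j
  term(m=-1) = 0.00360 + 0.03753j   from Y*(Ω₁)=-0.13436 + 0.02900j, Y(Ω₂)=0.03199 - 0.27246j
  term(m=+0) = -0.13958 + 0.00000j   from Y*(Ω₁)=-0.28443 + 0.00000j, Y(Ω₂)=0.49075 + 0.00000j
  term(m=+1) = 0.00360 - 0.03753j   from Y*(Ω₁)=0.13436 + 0.02900j, Y(Ω₂)=-0.03199 - 0.27246j
  term(m=+2) = -0.02097 - 0.00406j   from Y*(Ω₁)=0.34037 + 0.15411j, Y(Ω₂)=-0.05561 + 0.01324j
Σ over m = -0.17432 + 0.00000j; ×(4π/5) → -0.43811 + 0.00000j. Real part: -0.438106

-0.438106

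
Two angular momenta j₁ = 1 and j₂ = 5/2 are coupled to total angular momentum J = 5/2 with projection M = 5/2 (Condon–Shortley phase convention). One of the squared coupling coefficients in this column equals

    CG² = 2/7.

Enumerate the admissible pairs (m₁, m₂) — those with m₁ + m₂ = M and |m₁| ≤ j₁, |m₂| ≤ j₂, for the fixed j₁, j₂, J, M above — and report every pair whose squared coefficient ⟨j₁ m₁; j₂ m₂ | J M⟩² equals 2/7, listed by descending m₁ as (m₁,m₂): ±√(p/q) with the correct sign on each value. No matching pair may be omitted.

(1,3/2): +√(2/7)

Admissible pairs with m₁+m₂ = M = 5/2: (0,5/2), (1,3/2)
  (m₁,m₂)=(1,3/2): CG² = 2/7, CG = +√(2/7)   ← matches the target
  (m₁,m₂)=(0,5/2): CG² = 5/7, CG = −√(5/7)
Pairs with CG² = 2/7: (1,3/2): +√(2/7)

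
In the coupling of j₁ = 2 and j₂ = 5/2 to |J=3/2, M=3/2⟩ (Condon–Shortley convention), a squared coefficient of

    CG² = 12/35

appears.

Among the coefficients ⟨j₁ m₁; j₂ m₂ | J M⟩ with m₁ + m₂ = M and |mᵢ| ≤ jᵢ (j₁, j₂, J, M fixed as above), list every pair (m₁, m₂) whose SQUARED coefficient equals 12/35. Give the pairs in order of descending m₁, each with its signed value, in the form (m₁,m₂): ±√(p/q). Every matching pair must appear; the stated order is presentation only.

Admissible pairs with m₁+m₂ = M = 3/2: (-1,5/2), (0,3/2), (1,1/2), (2,-1/2)
  (m₁,m₂)=(2,-1/2): CG² = 4/35, CG = +√(4/35)
  (m₁,m₂)=(1,1/2): CG² = 9/35, CG = −√(9/35)
  (m₁,m₂)=(0,3/2): CG² = 12/35, CG = +√(12/35)   ← matches the target
  (m₁,m₂)=(-1,5/2): CG² = 2/7, CG = −√(2/7)
Pairs with CG² = 12/35: (0,3/2): +√(12/35)

(0,3/2): +√(12/35)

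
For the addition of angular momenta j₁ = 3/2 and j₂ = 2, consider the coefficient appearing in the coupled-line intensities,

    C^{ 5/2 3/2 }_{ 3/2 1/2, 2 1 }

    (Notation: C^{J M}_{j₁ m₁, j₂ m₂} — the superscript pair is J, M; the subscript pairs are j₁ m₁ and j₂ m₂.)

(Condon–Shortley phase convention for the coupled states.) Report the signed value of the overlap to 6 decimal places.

−√(1/35) = -0.169031

√[6·1!2!3!/7! · 2!1!3!1!4!1!] = √(144/35)
  +(−1)^0/∏(0,1,1,3,1,0)! = 1/6  (running 1/6)
  +(−1)^1/∏(1,0,0,2,2,1)! = -1/4  (running -1/12)
⟨..|..⟩ = √(144/35)·(-1/12) = -0.169031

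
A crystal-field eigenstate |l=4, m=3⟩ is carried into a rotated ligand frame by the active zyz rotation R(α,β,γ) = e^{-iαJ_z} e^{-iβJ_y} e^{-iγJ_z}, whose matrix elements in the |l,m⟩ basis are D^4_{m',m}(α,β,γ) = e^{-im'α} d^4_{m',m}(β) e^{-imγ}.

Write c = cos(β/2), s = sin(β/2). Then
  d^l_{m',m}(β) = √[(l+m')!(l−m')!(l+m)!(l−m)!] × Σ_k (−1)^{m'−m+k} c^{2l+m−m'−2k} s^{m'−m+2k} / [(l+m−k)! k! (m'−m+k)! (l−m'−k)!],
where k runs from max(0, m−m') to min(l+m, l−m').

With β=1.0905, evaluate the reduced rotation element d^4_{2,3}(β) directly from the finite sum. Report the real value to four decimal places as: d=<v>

d=-0.0673

d^4_{2,3}(β=1.0905) via the finite sum:
Half-angle: c=0.854998, s=0.518632. N=√(720·2·5040·1)=2693.993318
Admissible k: 1..2 (factorial args all ≥0)
  k=1: (−1)^0·2693.9933/(720)·0.8550^7·0.5186^1 = +0.648153
  k=2: (−1)^1·2693.9933/(240)·0.8550^5·0.5186^3 = -0.715463
d^4_{2,3}(1.0905) = +0.648153 -0.715463 = -0.067310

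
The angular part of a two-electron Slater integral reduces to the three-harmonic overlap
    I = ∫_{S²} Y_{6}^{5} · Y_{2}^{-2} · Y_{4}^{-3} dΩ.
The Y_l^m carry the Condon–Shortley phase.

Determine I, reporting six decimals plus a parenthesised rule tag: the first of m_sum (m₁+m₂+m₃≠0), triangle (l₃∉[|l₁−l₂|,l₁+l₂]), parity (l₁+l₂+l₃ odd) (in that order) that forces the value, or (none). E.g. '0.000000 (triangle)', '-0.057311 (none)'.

-0.288917 (none)

m-sum 0 ✓  L=12 even ✓  4≤4≤8 ✓
Π(2lᵢ+1) = 13×5×9 = 585
triangle coeff Δ(6,2,4) = 1/6435
Σ_t [2,2]: t=2:+1/2304 = 1/2304
(3j)²=5/143 [(6 2 4; 0 0 0)], sign=+1
Σ_t [0,0]: t=0:+1/120960 = 1/120960
(3j)²=2/39 [(6 2 4; 5 -2 -3)], sign=-1
⇒ 4πI² = 150/143
I = (-1)√(150/143/(4π)) = -0.28891672
No selection rule forces the value: the integral is nonzero (none).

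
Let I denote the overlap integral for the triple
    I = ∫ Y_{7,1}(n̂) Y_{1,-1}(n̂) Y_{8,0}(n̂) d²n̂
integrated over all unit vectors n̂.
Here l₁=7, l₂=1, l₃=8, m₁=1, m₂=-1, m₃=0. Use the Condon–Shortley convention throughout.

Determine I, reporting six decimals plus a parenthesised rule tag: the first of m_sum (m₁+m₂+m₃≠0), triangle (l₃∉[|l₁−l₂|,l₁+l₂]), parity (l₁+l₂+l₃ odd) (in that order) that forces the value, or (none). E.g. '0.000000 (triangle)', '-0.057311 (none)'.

Rules hold: Σm=0, L=16 even, 6≤8≤8.
N = 15·3·17 = 765
Δ = 0!·14!·2!/17! = 1/2040
Racah Σ t=0..0: t=0:+1/25401600 = 1/25401600
⇒ 3j(7 1 8; 0 0 0)² = 8/255, sgn +1
Racah Σ t=0..0: t=0:+1/58060800 = 1/58060800
⇒ 3j(7 1 8; 1 -1 0)² = 7/510, sgn +1
4πI² = N·(3j₀)²·(3jₘ)² = 28/85
I = +1·√(0.329412/4π) = 0.16190663
No selection rule forces the value: the integral is nonzero (none).

0.161907 (none)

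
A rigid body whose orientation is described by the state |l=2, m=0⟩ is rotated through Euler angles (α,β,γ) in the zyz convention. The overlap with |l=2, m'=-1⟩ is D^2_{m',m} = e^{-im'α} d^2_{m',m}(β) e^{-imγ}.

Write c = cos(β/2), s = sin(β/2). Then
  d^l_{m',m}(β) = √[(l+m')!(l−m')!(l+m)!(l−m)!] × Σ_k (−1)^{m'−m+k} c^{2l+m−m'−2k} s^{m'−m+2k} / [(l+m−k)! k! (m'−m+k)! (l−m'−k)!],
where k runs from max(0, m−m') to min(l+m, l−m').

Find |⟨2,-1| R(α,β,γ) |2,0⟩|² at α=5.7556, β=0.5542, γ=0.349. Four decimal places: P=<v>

P=0.3004

Split into d^2_{-1,0}(β=0.5542) × two z-phases.
c=cos(0.554200/2)=0.961853, s=sin(0.554200/2)=0.273567; N=√[1·6·2·2]=4.898979
k∈{1,2} keeps every argument non-negative
  k=1: (−1)^0·4.8990/(2)·0.9619^3·0.2736^1 = +0.596301
  k=2: (−1)^1·4.8990/(2)·0.9619^1·0.2736^3 = -0.048237
d^2_{-1,0}(0.5542) = +0.596301 -0.048237 = +0.548065
|D^2_{-1,0}|² = |d^2_{-1,0}(β)|² = (+0.548065)² = 0.300375 (the z-rotation phases have unit modulus)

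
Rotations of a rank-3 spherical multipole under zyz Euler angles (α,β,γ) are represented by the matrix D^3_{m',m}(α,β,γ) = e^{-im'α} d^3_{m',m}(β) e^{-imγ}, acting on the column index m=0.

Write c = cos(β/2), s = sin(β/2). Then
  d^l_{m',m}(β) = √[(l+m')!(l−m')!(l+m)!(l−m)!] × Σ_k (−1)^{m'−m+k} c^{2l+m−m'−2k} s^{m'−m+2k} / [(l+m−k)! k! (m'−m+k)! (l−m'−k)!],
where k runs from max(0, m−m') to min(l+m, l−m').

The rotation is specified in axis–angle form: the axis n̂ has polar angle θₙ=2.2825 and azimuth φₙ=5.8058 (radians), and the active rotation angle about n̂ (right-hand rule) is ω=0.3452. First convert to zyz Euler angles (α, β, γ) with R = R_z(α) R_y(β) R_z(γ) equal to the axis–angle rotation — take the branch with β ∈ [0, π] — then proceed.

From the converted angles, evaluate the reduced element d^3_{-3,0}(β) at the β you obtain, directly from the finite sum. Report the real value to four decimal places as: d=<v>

d=0.0096

Axis–angle → zyz. n̂ = (sinθₙcosφₙ, sinθₙsinφₙ, cosθₙ) = (+0.672589, -0.347925, -0.653125), ω = 0.3452.
R = I cosω + sinω [n̂]ₓ + (1−cosω) n̂n̂ᵀ gives
  R = [+0.967694, +0.207203, -0.143647; -0.234812, +0.948149, -0.214189; +0.091818, +0.240999, +0.966172]
β = atan2(√(R₁₃²+R₂₃²), R₃₃) = 0.260846; α = atan2(R₂₃, R₁₃) mod 2π = 4.121630; γ = atan2(R₃₂, −R₃₁) mod 2π = 1.934808
d^3_{-3,0}(β=0.2608) via the finite sum:
c=cos(0.260846/2)=0.991507, s=sin(0.260846/2)=0.130053; N=√[1·720·6·6]=160.996894
Admissible k: 3..3 (factorial args all ≥0)
  k=3: (−1)^0·160.9969/(36)·0.9915^3·0.1301^3 = +0.009589
d^3_{-3,0}(0.2608) = +0.009589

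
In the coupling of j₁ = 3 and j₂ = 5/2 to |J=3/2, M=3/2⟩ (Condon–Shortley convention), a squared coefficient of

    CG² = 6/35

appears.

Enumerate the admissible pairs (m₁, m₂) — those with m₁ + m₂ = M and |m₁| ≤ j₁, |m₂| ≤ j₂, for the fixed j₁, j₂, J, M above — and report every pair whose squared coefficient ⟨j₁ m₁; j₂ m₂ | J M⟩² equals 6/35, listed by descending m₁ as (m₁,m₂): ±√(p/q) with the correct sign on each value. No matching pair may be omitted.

(0,3/2): −√(6/35)

Admissible pairs with m₁+m₂ = M = 3/2: (-1,5/2), (0,3/2), (1,1/2), (2,-1/2), (3,-3/2)
  (m₁,m₂)=(3,-3/2): CG² = 3/14, CG = +√(3/14)
  (m₁,m₂)=(2,-1/2): CG² = 2/7, CG = −√(2/7)
  (m₁,m₂)=(1,1/2): CG² = 9/35, CG = +√(9/35)
  (m₁,m₂)=(0,3/2): CG² = 6/35, CG = −√(6/35)   ← matches the target
  (m₁,m₂)=(-1,5/2): CG² = 1/14, CG = +√(1/14)
Pairs with CG² = 6/35: (0,3/2): −√(6/35)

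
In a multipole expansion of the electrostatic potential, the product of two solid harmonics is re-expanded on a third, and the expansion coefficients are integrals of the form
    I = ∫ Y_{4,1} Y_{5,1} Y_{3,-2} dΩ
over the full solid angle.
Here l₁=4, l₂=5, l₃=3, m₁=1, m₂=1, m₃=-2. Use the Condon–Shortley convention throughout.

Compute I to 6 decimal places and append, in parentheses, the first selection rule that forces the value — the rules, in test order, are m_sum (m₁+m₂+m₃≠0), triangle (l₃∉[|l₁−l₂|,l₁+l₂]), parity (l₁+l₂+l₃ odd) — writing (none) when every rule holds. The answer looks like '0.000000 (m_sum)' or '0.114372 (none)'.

Checks pass: Σm=0; 12 even; l₃=3∈[1,9].
(2·4+1)(2·5+1)(2·3+1) = 693
Δ: 6! 2! 4! / 13! → 1/180180
sum: t=2:+1/576 t=3:−1/144 t=4:+1/576 = -1/288
3j²(4 5 3; 0 0 0) = Δ·Π!·Σ² = 20/1001  (sign +1)
sum: t=2:+1/1152 t=3:−1/432 = -5/3456
3j²(4 5 3; 1 1 -2) = Δ·Π!·Σ² = 625/36036  (sign +1)
combine: 4πI² = 693·20/1001·625/36036 = 3125/13013
take √, sign +1: I = 0.13823925
No selection rule forces the value: the integral is nonzero (none).

0.138239 (none)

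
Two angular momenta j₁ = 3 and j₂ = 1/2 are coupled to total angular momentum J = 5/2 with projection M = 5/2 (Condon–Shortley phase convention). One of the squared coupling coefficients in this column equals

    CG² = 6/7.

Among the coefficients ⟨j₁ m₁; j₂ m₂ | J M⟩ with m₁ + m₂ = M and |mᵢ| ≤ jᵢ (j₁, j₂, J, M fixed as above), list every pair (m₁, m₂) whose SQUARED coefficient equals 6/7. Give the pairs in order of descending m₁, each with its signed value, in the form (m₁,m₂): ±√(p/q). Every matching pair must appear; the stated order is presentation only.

Admissible pairs with m₁+m₂ = M = 5/2: (2,1/2), (3,-1/2)
  (m₁,m₂)=(3,-1/2): CG² = 6/7, CG = +√(6/7)   ← matches the target
  (m₁,m₂)=(2,1/2): CG² = 1/7, CG = −√(1/7)
Pairs with CG² = 6/7: (3,-1/2): +√(6/7)

(3,-1/2): +√(6/7)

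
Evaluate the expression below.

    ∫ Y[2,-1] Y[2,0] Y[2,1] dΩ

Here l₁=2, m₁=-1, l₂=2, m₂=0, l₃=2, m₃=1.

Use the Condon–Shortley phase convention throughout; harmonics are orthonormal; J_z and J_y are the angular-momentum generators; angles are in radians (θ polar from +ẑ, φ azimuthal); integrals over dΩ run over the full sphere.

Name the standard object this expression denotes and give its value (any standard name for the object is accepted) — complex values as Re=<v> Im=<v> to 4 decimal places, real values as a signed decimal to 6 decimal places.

This is a Gaunt coefficient — the integral of a triple product of spherical harmonics over the sphere.
Checks pass: Σm=0; 6 even; l₃=2∈[0,4].
(2·2+1)(2·2+1)(2·2+1) = 125
Δ: 2! 2! 2! / 7! → 1/630
sum: t=0:+1/8 t=1:−1/1 t=2:+1/8 = -3/4
3j²(2 2 2; 0 0 0) = Δ·Π!·Σ² = 2/35  (sign -1)
sum: t=1:−1/2 t=2:+1/4 = -1/4
3j²(2 2 2; -1 0 1) = Δ·Π!·Σ² = 1/70  (sign +1)
combine: 4πI² = 125·2/35·1/70 = 5/49
take √, sign -1: I = -0.09011188

Gaunt coefficient, -0.090112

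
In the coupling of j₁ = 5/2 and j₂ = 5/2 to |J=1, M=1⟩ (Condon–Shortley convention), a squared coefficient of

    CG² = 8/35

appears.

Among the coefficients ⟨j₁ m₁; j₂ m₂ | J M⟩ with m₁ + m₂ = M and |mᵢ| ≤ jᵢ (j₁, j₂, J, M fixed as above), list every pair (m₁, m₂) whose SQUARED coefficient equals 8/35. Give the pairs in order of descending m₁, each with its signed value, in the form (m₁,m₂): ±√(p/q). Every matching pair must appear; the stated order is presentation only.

(3/2,-1/2): −√(8/35); (-1/2,3/2): −√(8/35)

Admissible pairs with m₁+m₂ = M = 1: (-3/2,5/2), (-1/2,3/2), (1/2,1/2), (3/2,-1/2), (5/2,-3/2)
  (m₁,m₂)=(5/2,-3/2): CG² = 1/7, CG = +√(1/7)
  (m₁,m₂)=(3/2,-1/2): CG² = 8/35, CG = −√(8/35)   ← matches the target
  (m₁,m₂)=(1/2,1/2): CG² = 9/35, CG = +√(9/35)
  (m₁,m₂)=(-1/2,3/2): CG² = 8/35, CG = −√(8/35)   ← matches the target
  (m₁,m₂)=(-3/2,5/2): CG² = 1/7, CG = +√(1/7)
Pairs with CG² = 8/35: (3/2,-1/2): −√(8/35); (-1/2,3/2): −√(8/35)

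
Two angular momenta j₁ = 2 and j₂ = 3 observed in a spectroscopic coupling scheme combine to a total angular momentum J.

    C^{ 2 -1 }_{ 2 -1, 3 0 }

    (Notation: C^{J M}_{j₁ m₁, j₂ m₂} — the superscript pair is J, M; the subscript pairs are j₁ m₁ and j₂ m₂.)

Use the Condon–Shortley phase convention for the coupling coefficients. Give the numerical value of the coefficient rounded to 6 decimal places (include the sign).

+√(2/7) ≈ +0.534522

√[5·3!1!3!/8! · 1!3!3!3!1!3!] = √(81/14)
  +(−1)^2/∏(2,1,1,1,0,2)! = 1/4  (running 1/4)
  +(−1)^3/∏(3,0,0,0,1,3)! = -1/36  (running 2/9)
⟨..|..⟩ = √(81/14)·(2/9) = +0.534522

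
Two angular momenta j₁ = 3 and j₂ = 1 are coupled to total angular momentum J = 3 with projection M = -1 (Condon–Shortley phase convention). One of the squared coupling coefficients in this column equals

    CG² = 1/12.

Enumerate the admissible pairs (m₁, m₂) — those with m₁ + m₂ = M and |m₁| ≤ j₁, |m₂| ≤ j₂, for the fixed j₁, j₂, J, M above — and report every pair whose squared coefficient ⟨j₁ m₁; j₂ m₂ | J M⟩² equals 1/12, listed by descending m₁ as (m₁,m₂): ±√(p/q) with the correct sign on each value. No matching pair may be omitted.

(-1,0): −√(1/12)

Admissible pairs with m₁+m₂ = M = -1: (-2,1), (-1,0), (0,-1)
  (m₁,m₂)=(0,-1): CG² = 1/2, CG = +√(1/2)
  (m₁,m₂)=(-1,0): CG² = 1/12, CG = −√(1/12)   ← matches the target
  (m₁,m₂)=(-2,1): CG² = 5/12, CG = −√(5/12)
Pairs with CG² = 1/12: (-1,0): −√(1/12)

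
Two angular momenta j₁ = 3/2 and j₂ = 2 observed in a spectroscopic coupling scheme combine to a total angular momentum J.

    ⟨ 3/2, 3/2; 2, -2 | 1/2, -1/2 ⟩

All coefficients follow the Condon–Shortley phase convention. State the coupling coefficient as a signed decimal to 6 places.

+√(2/5) = +0.632456

√[2·3!0!1!/5! · 3!0!0!4!0!1!] = √(72/5)
  +(−1)^0/∏(0,3,0,0,0,1)! = 1/6  (running 1/6)
⟨..|..⟩ = √(72/5)·(1/6) = +0.632456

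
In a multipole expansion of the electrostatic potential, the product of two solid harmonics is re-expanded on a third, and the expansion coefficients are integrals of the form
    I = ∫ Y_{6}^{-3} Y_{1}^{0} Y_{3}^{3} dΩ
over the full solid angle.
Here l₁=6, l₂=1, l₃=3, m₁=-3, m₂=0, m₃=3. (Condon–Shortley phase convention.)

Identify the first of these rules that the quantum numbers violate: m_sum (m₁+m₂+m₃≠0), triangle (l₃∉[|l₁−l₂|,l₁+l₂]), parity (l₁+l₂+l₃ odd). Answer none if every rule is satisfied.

triangle

azimuthal sum: -3 + 0 + 3 = 0  ✓
l₃ must lie in [5,7]; have l₃=3  ✗
L = 6 + 1 + 3 = 10 (even)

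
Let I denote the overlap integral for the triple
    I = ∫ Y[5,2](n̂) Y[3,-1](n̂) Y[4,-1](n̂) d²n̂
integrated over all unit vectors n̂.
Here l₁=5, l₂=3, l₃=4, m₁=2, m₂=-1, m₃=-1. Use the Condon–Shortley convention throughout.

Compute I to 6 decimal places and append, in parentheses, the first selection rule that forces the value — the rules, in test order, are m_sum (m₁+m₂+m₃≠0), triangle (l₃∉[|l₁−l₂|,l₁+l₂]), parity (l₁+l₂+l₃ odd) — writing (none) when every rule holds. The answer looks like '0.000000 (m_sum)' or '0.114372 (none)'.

0.148044 (none)

m-sum 0 ✓  L=12 even ✓  2≤4≤8 ✓
Π(2lᵢ+1) = 11×7×9 = 693
triangle coeff Δ(5,3,4) = 1/180180
Σ_t [1,3]: t=1:−1/576 t=2:+1/144 t=3:−1/576 = 1/288
(3j)²=20/1001 [(5 3 4; 0 0 0)], sign=+1
Σ_t [0,2]: t=0:+1/1728 t=1:−1/288 t=2:+1/960 = -1/540
(3j)²=128/6435 [(5 3 4; 2 -1 -1)], sign=+1
⇒ 4πI² = 512/1859
I = (+1)√(512/1859/(4π)) = 0.14804384
No selection rule forces the value: the integral is nonzero (none).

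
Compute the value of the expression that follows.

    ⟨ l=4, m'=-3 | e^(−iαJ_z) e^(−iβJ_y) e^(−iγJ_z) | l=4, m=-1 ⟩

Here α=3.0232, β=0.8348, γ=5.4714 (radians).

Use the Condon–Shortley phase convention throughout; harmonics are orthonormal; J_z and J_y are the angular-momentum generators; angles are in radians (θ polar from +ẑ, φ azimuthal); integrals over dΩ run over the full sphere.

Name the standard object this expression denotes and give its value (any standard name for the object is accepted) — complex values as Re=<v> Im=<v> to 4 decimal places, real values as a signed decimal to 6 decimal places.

This is a Wigner D-matrix element — the rotation-matrix element ⟨l m'| R(α,β,γ) |l m⟩ in the angular-momentum basis.
Split into d^4_{-3,-1}(β=0.8348) × two z-phases.
Half-angle: c=0.914146, s=0.405385. N=√(1·5040·6·120)=1904.940944
Admissible k: 2..3 (factorial args all ≥0)
  k=2: (−1)^0·1904.9409/(240)·0.9141^6·0.4054^2 = +0.761201
  k=3: (−1)^1·1904.9409/(144)·0.9141^4·0.4054^4 = -0.249489
d^4_{-3,-1}(0.8348) = +0.761201 -0.249489 = +0.511711
Phases: e^{-i·(-3)·3.0232}=-0.937585+0.347757i, e^{-i·(-1)·5.4714}=+0.688204-0.725517i ⇒ D=-0.201075+0.470550i

Wigner D-matrix element, Re=-0.2011 Im=0.4705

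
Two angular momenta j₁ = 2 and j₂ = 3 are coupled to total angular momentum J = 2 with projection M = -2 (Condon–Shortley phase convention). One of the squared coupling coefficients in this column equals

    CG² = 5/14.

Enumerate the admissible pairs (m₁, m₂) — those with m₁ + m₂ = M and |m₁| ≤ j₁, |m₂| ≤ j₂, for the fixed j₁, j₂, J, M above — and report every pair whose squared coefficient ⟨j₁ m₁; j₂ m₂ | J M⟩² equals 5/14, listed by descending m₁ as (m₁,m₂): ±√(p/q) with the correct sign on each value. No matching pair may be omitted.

Admissible pairs with m₁+m₂ = M = -2: (-2,0), (-1,-1), (0,-2), (1,-3)
  (m₁,m₂)=(1,-3): CG² = 5/14, CG = +√(5/14)   ← matches the target
  (m₁,m₂)=(0,-2): CG² = 5/14, CG = −√(5/14)   ← matches the target
  (m₁,m₂)=(-1,-1): CG² = 3/14, CG = +√(3/14)
  (m₁,m₂)=(-2,0): CG² = 1/14, CG = −√(1/14)
Pairs with CG² = 5/14: (1,-3): +√(5/14); (0,-2): −√(5/14)

(1,-3): +√(5/14); (0,-2): −√(5/14)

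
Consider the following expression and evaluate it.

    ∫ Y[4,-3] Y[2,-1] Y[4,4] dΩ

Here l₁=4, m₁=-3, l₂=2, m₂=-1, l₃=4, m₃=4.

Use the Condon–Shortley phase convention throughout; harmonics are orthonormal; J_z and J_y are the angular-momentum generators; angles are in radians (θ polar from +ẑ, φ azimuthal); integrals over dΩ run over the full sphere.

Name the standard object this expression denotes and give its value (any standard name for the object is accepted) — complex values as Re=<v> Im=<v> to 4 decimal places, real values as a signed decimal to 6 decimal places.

Gaunt coefficient, +0.198645

This is a Gaunt coefficient — the integral of a triple product of spherical harmonics over the sphere.
m-sum 0 ✓  L=10 even ✓  2≤4≤6 ✓
Π(2lᵢ+1) = 9×5×9 = 405
triangle coeff Δ(4,2,4) = 1/13860
Σ_t [0,2]: t=0:+1/192 t=1:−1/36 t=2:+1/192 = -5/288
(3j)²=20/693 [(4 2 4; 0 0 0)], sign=-1
Σ_t [1,1]: t=1:−1/1440 = -1/1440
(3j)²=7/165 [(4 2 4; -3 -1 4)], sign=-1
⇒ 4πI² = 60/121
I = (+1)√(60/121/(4π)) = 0.19864517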